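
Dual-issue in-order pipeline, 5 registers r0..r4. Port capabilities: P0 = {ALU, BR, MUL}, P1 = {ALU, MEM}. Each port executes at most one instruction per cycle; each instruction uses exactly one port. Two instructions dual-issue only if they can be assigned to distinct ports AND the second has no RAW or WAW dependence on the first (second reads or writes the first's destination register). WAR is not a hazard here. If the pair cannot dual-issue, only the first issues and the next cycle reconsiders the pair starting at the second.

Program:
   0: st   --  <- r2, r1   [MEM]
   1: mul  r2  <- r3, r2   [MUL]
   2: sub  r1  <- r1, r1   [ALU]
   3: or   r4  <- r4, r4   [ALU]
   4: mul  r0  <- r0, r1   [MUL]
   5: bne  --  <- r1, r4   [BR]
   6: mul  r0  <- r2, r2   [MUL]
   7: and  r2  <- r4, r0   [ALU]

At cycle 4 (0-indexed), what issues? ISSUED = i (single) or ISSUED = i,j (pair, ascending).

c0: i0,i1 st.MEM+mul.MUL  2-wide
c1: i2,i3 sub.ALU+or.ALU  2-wide
c2: i4 mul.MUL  no-port MUL/BR
c3: i5 bne.BR  no-port BR/MUL
c4: i6 mul.MUL  RAW r0
c5: i7 and.ALU  tail

ISSUED = 6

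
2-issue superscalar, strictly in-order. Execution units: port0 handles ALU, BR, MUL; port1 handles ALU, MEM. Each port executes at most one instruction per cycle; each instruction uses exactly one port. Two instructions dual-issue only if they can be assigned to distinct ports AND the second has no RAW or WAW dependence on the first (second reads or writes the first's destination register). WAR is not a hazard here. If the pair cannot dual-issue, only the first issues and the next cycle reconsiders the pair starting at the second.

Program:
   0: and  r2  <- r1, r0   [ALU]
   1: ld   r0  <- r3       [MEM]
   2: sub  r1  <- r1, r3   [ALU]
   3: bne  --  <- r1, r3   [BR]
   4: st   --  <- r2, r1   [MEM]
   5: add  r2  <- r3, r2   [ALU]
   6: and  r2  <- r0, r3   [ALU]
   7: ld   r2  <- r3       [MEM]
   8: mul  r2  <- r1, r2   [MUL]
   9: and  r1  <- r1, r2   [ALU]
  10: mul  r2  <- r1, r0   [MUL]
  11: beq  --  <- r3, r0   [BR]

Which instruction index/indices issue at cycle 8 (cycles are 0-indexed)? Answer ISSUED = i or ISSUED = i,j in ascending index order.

ISSUED = 10

#0 head=0: and ld i0/i1 dual
#1 head=2: sub i2 RAW r1
#2 head=3: bne st i3/i4 dual
#3 head=5: add i5 WAW r2
#4 head=6: and i6 WAW r2
#5 head=7: ld i7 RAW+WAW r2
#6 head=8: mul i8 RAW r2
#7 head=9: and i9 RAW r1
#8 head=10: mul i10 no-port MUL/BR
#9 head=11: beq i11 tail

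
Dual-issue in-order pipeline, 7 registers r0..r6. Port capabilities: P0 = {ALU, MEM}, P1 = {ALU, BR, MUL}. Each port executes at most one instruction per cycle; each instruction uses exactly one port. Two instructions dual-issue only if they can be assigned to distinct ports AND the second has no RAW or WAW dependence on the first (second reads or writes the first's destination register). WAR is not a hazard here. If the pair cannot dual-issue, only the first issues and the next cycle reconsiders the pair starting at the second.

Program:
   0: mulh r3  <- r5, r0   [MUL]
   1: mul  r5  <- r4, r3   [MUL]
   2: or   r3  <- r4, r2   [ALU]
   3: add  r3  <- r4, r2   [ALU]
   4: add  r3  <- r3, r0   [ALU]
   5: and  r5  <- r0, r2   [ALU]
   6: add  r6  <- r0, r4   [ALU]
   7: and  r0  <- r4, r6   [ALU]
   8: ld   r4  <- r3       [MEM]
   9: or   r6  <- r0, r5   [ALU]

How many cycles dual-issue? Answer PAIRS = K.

  cy0 -> i0 (mulh) no-port MUL/MUL
  cy1 -> i1/i2 (mul/or) pair
  cy2 -> i3 (add) RAW+WAW r3
  cy3 -> i4/i5 (add/and) pair
  cy4 -> i6 (add) RAW r6
  cy5 -> i7/i8 (and/ld) pair
  cy6 -> i9 (or) tail

PAIRS = 3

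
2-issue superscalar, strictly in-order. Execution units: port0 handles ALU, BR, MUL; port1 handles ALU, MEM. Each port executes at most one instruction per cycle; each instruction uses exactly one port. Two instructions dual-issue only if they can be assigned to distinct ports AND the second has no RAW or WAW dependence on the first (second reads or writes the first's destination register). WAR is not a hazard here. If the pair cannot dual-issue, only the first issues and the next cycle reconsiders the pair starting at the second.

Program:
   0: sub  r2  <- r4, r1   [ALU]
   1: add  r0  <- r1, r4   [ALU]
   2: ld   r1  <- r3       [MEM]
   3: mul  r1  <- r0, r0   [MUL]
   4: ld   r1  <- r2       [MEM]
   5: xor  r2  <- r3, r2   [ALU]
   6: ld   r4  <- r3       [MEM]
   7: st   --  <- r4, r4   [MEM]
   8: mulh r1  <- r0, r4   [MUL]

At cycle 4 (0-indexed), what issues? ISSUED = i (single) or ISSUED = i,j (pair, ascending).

0. sub.ALU/add.ALU @i0+i1  | pair
1. ld.MEM @i2  | WAW r1
2. mul.MUL @i3  | WAW r1
3. ld.MEM/xor.ALU @i4+i5  | pair
4. ld.MEM @i6  | no-port MEM/MEM
5. st.MEM/mulh.MUL @i7+i8  | pair

ISSUED = 6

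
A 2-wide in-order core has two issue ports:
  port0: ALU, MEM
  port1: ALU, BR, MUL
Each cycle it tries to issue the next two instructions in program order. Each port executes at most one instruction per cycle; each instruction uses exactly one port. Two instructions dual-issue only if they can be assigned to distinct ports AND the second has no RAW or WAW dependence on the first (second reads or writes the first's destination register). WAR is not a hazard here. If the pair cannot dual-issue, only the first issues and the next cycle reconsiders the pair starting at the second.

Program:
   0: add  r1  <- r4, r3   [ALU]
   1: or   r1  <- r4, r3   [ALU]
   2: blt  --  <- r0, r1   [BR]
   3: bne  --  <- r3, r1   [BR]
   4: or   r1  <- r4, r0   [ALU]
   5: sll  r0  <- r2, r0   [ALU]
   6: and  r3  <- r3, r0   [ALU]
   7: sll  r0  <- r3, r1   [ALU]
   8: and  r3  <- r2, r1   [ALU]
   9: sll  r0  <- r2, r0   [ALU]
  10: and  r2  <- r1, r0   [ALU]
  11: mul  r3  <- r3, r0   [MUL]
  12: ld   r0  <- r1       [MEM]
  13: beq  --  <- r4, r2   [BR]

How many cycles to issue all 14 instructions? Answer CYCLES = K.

CYCLES = 10

[0] i0  add  -- WAW r1
[1] i1  or  -- RAW r1
[2] i2  blt  -- no-port BR/BR
[3] i3+i4  bne or  -- dual
[4] i5  sll  -- RAW r0
[5] i6  and  -- RAW r3
[6] i7+i8  sll and  -- dual
[7] i9  sll  -- RAW r0
[8] i10+i11  and mul  -- dual
[9] i12+i13  ld beq  -- dual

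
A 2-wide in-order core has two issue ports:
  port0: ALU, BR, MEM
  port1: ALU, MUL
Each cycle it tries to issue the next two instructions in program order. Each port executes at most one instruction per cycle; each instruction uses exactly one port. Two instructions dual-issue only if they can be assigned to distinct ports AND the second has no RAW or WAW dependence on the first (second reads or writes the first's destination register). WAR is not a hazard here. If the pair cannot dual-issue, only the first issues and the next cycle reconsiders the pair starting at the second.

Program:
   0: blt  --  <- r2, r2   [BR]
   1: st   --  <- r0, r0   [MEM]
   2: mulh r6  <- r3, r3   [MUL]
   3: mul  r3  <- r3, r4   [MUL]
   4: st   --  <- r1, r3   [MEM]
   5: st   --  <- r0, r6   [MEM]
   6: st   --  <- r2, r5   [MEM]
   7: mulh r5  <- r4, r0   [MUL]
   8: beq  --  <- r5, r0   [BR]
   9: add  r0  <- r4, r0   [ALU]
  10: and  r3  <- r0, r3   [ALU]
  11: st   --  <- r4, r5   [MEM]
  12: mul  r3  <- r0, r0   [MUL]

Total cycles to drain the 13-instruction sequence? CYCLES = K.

CYCLES = 9

  cy0 -> i0 (blt) no-port BR/MEM
  cy1 -> i1+i2 (st mulh) dual
  cy2 -> i3 (mul) RAW r3
  cy3 -> i4 (st) no-port MEM/MEM
  cy4 -> i5 (st) no-port MEM/MEM
  cy5 -> i6+i7 (st mulh) dual
  cy6 -> i8+i9 (beq add) dual
  cy7 -> i10+i11 (and st) dual
  cy8 -> i12 (mul) tail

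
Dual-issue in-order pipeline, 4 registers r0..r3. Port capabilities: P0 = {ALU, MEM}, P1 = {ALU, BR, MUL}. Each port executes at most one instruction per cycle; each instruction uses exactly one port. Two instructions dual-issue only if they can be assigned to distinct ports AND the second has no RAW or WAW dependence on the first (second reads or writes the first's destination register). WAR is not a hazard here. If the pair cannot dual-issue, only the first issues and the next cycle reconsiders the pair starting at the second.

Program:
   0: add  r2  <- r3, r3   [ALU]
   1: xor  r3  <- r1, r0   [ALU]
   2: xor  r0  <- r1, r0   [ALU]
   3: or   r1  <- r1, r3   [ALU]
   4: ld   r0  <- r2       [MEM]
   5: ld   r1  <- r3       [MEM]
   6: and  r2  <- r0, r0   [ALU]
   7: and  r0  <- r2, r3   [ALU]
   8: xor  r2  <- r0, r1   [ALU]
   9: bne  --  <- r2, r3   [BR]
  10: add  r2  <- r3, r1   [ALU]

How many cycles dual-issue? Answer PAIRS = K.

PAIRS = 4

  cy0 -> i0&i1 (add.ALU+xor.ALU) pair
  cy1 -> i2&i3 (xor.ALU+or.ALU) pair
  cy2 -> i4 (ld.MEM) no-port MEM/MEM
  cy3 -> i5&i6 (ld.MEM+and.ALU) pair
  cy4 -> i7 (and.ALU) RAW r0
  cy5 -> i8 (xor.ALU) RAW r2
  cy6 -> i9&i10 (bne.BR+add.ALU) pair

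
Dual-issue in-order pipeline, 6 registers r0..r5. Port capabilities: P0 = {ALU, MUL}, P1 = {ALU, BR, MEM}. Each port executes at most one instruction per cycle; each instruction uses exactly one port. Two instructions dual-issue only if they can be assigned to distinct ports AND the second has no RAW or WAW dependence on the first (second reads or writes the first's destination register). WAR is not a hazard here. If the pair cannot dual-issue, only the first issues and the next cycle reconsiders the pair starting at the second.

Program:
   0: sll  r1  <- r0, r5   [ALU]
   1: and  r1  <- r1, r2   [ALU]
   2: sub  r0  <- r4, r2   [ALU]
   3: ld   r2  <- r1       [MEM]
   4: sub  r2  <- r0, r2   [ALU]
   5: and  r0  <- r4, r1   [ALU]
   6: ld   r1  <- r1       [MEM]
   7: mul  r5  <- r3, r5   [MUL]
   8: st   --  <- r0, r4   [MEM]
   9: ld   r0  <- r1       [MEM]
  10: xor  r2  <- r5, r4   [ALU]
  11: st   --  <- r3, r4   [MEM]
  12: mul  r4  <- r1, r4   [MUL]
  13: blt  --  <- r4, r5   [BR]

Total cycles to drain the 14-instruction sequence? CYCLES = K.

0. sll.ALU @i0  | RAW+WAW r1
1. and.ALU sub.ALU @i1/i2  | pair
2. ld.MEM @i3  | RAW+WAW r2
3. sub.ALU and.ALU @i4/i5  | pair
4. ld.MEM mul.MUL @i6/i7  | pair
5. st.MEM @i8  | no-port MEM/MEM
6. ld.MEM xor.ALU @i9/i10  | pair
7. st.MEM mul.MUL @i11/i12  | pair
8. blt.BR @i13  | tail

CYCLES = 9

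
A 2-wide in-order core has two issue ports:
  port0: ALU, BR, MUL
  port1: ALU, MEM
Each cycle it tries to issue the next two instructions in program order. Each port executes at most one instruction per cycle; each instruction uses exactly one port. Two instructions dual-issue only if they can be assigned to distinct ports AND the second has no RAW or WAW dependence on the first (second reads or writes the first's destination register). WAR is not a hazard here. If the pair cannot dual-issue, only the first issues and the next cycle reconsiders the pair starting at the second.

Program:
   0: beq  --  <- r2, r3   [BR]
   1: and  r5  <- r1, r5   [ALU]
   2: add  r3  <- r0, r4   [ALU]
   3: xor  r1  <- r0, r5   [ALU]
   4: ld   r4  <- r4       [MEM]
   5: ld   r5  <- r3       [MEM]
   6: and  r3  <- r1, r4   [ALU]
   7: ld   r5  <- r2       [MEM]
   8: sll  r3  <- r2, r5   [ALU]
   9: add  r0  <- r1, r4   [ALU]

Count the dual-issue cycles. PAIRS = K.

[0] i0&i1  beq;and  -- 2-wide
[1] i2&i3  add;xor  -- 2-wide
[2] i4  ld  -- no-port MEM/MEM
[3] i5&i6  ld;and  -- 2-wide
[4] i7  ld  -- RAW r5
[5] i8&i9  sll;add  -- 2-wide

PAIRS = 4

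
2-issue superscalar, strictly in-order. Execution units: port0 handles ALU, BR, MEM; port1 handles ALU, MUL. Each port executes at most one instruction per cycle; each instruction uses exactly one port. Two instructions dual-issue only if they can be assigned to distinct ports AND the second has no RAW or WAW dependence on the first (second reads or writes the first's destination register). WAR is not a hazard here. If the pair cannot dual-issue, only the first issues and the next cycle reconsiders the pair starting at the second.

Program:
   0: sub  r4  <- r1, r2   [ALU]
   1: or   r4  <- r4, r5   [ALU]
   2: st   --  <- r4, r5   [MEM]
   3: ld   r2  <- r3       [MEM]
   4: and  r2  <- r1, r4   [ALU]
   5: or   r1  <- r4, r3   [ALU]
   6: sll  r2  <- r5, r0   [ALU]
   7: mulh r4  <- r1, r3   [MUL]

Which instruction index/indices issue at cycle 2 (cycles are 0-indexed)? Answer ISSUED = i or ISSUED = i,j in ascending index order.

ISSUED = 2

[0] i0  sub.ALU  -- RAW+WAW r4
[1] i1  or.ALU  -- RAW r4
[2] i2  st.MEM  -- no-port MEM/MEM
[3] i3  ld.MEM  -- WAW r2
[4] i4&i5  and.ALU;or.ALU  -- dual
[5] i6&i7  sll.ALU;mulh.MUL  -- dual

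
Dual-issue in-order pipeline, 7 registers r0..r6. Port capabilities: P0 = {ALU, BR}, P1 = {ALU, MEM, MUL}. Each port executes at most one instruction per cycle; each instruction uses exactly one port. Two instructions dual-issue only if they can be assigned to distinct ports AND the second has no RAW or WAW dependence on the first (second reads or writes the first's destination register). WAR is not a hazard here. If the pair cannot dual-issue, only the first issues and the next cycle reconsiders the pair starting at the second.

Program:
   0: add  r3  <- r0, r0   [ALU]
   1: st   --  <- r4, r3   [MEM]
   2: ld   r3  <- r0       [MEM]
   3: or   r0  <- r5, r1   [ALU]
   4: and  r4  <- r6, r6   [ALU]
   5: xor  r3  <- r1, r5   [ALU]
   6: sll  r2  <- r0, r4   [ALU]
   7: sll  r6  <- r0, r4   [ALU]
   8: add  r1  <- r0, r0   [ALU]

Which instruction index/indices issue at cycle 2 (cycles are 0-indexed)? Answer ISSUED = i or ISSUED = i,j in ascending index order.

ISSUED = 2,3

t=0 i0:add.ALU ; RAW r3
t=1 i1:st.MEM ; no-port MEM/MEM
t=2 i2+i3:ld.MEM/or.ALU ; pair
t=3 i4+i5:and.ALU/xor.ALU ; pair
t=4 i6+i7:sll.ALU/sll.ALU ; pair
t=5 i8:add.ALU ; tail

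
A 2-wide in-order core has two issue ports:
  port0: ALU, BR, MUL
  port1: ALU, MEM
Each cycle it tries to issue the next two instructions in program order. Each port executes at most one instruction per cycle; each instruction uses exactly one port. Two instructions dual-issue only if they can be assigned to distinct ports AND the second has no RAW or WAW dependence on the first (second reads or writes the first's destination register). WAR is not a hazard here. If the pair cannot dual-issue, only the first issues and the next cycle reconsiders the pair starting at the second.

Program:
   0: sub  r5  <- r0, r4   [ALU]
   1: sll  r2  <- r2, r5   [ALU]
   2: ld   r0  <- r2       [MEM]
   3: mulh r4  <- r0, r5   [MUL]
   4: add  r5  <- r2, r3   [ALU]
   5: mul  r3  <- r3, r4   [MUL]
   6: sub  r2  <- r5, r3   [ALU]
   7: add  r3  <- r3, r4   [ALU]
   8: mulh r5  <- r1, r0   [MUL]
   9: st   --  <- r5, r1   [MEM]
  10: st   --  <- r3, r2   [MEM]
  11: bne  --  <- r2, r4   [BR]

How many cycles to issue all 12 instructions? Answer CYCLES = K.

  cy0 -> i0 (sub.ALU) RAW r5
  cy1 -> i1 (sll.ALU) RAW r2
  cy2 -> i2 (ld.MEM) RAW r0
  cy3 -> i3/i4 (mulh.MUL/add.ALU) 2-wide
  cy4 -> i5 (mul.MUL) RAW r3
  cy5 -> i6/i7 (sub.ALU/add.ALU) 2-wide
  cy6 -> i8 (mulh.MUL) RAW r5
  cy7 -> i9 (st.MEM) no-port MEM/MEM
  cy8 -> i10/i11 (st.MEM/bne.BR) 2-wide

CYCLES = 9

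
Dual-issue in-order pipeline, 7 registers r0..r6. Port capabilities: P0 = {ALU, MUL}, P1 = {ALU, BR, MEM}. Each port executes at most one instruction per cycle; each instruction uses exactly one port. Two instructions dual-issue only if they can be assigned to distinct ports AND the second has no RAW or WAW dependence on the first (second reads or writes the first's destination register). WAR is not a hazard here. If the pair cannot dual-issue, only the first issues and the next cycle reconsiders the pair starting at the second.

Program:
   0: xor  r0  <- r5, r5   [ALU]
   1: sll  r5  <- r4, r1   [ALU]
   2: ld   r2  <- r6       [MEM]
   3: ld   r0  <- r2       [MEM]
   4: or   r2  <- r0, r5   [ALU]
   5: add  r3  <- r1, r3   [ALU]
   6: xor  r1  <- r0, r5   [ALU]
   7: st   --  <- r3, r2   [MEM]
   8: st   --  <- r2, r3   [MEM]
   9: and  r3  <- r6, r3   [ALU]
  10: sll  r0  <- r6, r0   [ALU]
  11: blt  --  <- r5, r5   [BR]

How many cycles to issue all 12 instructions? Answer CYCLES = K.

t=0 i0+i1:xor.ALU/sll.ALU ; dual
t=1 i2:ld.MEM ; no-port MEM/MEM
t=2 i3:ld.MEM ; RAW r0
t=3 i4+i5:or.ALU/add.ALU ; dual
t=4 i6+i7:xor.ALU/st.MEM ; dual
t=5 i8+i9:st.MEM/and.ALU ; dual
t=6 i10+i11:sll.ALU/blt.BR ; dual

CYCLES = 7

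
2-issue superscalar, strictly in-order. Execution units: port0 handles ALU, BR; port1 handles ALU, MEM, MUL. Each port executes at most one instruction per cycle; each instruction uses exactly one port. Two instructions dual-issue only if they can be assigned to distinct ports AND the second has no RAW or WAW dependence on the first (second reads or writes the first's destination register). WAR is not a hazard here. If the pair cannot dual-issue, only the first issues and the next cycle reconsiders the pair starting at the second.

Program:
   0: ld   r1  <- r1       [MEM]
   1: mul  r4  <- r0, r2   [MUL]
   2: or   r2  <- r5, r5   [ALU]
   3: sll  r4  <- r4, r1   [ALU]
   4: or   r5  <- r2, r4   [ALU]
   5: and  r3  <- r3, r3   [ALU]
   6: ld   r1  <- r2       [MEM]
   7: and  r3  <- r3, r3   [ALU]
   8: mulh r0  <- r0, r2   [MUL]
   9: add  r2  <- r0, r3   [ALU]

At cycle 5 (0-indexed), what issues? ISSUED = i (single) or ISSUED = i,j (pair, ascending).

0. ld @i0  | no-port MEM/MUL
1. mul;or @i1&i2  | 2-wide
2. sll @i3  | RAW r4
3. or;and @i4&i5  | 2-wide
4. ld;and @i6&i7  | 2-wide
5. mulh @i8  | RAW r0
6. add @i9  | tail

ISSUED = 8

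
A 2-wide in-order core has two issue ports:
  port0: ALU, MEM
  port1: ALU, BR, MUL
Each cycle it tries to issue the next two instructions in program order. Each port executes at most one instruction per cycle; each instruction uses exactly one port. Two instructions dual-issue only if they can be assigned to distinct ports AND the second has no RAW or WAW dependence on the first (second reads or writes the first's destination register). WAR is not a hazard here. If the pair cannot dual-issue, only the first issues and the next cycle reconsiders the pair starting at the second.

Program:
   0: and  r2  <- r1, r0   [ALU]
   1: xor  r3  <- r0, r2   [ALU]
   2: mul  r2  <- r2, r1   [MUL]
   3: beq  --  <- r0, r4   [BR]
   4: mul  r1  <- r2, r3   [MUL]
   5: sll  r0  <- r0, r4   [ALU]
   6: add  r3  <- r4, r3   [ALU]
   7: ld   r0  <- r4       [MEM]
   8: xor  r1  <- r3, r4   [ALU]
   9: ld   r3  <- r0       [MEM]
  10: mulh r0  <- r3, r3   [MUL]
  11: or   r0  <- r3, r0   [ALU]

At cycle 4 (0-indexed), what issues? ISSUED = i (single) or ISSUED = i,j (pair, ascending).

ISSUED = 6,7

t=0 i0:and ; RAW r2
t=1 i1,i2:xor;mul ; pair
t=2 i3:beq ; no-port BR/MUL
t=3 i4,i5:mul;sll ; pair
t=4 i6,i7:add;ld ; pair
t=5 i8,i9:xor;ld ; pair
t=6 i10:mulh ; RAW+WAW r0
t=7 i11:or ; tail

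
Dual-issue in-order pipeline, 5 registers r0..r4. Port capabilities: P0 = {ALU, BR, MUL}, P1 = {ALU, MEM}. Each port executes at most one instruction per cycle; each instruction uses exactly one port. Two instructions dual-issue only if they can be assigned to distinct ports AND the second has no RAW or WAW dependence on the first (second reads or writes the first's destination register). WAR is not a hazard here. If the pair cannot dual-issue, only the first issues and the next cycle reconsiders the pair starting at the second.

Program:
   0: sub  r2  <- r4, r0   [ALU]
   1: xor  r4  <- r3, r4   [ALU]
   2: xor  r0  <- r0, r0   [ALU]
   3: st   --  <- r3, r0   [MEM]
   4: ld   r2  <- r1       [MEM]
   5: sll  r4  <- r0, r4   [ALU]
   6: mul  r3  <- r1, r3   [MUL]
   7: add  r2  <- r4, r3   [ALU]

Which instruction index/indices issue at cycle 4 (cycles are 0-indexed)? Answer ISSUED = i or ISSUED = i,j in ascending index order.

ISSUED = 6

  cy0 -> i0&i1 (sub/xor) pair
  cy1 -> i2 (xor) RAW r0
  cy2 -> i3 (st) no-port MEM/MEM
  cy3 -> i4&i5 (ld/sll) pair
  cy4 -> i6 (mul) RAW r3
  cy5 -> i7 (add) tail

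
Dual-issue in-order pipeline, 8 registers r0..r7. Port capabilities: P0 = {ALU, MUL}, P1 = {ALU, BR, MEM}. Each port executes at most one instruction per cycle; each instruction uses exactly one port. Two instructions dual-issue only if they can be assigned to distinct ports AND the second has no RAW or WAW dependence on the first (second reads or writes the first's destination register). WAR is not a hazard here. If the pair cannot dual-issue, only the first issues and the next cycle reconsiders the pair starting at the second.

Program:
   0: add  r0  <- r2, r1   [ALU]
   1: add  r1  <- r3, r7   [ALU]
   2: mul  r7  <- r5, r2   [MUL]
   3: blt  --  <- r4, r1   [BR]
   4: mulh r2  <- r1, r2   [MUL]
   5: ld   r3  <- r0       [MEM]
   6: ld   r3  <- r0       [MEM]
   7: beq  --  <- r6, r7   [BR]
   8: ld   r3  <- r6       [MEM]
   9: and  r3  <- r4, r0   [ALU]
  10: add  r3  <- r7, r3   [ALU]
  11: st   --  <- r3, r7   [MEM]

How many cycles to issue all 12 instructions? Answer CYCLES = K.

#0 head=0: add add i0,i1 dual
#1 head=2: mul blt i2,i3 dual
#2 head=4: mulh ld i4,i5 dual
#3 head=6: ld i6 no-port MEM/BR
#4 head=7: beq i7 no-port BR/MEM
#5 head=8: ld i8 WAW r3
#6 head=9: and i9 RAW+WAW r3
#7 head=10: add i10 RAW r3
#8 head=11: st i11 tail

CYCLES = 9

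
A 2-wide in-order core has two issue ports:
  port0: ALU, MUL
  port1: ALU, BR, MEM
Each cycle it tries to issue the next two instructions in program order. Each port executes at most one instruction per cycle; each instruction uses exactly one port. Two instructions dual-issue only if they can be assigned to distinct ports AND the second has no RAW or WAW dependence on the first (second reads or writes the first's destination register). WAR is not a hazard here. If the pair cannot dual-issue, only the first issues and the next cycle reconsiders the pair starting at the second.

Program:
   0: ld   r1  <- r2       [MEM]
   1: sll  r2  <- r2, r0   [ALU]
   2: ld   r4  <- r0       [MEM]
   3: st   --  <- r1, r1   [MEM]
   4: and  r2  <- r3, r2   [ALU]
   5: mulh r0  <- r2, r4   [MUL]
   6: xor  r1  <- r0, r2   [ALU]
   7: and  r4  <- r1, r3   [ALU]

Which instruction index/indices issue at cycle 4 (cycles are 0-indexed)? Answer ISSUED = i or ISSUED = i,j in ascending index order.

ISSUED = 6

t=0 i0,i1:ld;sll ; dual
t=1 i2:ld ; no-port MEM/MEM
t=2 i3,i4:st;and ; dual
t=3 i5:mulh ; RAW r0
t=4 i6:xor ; RAW r1
t=5 i7:and ; tail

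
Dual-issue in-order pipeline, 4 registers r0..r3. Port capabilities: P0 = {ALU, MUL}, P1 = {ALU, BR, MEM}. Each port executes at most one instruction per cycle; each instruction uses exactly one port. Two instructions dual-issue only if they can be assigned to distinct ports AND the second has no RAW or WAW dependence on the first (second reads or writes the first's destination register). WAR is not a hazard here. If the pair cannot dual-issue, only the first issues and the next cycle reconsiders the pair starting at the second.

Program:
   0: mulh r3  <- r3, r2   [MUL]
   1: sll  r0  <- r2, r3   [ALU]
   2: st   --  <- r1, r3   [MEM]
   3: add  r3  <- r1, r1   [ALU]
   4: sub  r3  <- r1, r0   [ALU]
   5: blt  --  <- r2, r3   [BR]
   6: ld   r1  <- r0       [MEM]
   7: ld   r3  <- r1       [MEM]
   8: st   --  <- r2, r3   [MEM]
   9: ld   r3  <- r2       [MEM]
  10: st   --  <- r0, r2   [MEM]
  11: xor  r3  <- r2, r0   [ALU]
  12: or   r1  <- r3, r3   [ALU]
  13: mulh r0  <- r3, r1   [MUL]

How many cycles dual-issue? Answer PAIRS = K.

PAIRS = 2

c0: i0 mulh.MUL  RAW r3
c1: i1&i2 sll.ALU;st.MEM  2-wide
c2: i3 add.ALU  WAW r3
c3: i4 sub.ALU  RAW r3
c4: i5 blt.BR  no-port BR/MEM
c5: i6 ld.MEM  no-port MEM/MEM
c6: i7 ld.MEM  no-port MEM/MEM
c7: i8 st.MEM  no-port MEM/MEM
c8: i9 ld.MEM  no-port MEM/MEM
c9: i10&i11 st.MEM;xor.ALU  2-wide
c10: i12 or.ALU  RAW r1
c11: i13 mulh.MUL  tail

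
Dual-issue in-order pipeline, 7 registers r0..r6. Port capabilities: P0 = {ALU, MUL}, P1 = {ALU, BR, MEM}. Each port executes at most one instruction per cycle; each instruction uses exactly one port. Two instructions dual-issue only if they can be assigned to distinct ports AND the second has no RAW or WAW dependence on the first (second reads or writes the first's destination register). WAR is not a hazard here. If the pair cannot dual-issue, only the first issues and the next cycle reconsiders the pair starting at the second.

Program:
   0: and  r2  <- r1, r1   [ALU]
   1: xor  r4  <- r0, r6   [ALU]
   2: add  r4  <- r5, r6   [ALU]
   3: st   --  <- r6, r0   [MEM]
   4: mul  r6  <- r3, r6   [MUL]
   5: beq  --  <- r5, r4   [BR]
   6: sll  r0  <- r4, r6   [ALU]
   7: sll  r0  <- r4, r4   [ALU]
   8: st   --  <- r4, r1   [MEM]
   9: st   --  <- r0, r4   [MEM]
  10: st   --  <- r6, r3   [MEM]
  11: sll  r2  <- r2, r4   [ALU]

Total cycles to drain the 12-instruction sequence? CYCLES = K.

t=0 i0+i1:and.ALU xor.ALU ; dual
t=1 i2+i3:add.ALU st.MEM ; dual
t=2 i4+i5:mul.MUL beq.BR ; dual
t=3 i6:sll.ALU ; WAW r0
t=4 i7+i8:sll.ALU st.MEM ; dual
t=5 i9:st.MEM ; no-port MEM/MEM
t=6 i10+i11:st.MEM sll.ALU ; dual

CYCLES = 7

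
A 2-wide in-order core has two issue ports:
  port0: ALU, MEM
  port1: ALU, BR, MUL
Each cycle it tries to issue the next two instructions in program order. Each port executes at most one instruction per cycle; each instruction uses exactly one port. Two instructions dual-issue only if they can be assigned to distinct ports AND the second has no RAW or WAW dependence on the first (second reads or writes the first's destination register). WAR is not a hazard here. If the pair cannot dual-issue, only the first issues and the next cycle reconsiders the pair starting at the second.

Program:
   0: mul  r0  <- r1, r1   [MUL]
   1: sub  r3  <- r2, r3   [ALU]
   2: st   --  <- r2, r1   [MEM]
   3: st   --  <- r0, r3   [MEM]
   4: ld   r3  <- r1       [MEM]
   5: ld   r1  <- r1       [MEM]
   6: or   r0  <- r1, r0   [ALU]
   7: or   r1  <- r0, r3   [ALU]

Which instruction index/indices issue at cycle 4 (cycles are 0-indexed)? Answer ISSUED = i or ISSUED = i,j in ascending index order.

#0 head=0: mul+sub i0,i1 dual
#1 head=2: st i2 no-port MEM/MEM
#2 head=3: st i3 no-port MEM/MEM
#3 head=4: ld i4 no-port MEM/MEM
#4 head=5: ld i5 RAW r1
#5 head=6: or i6 RAW r0
#6 head=7: or i7 tail

ISSUED = 5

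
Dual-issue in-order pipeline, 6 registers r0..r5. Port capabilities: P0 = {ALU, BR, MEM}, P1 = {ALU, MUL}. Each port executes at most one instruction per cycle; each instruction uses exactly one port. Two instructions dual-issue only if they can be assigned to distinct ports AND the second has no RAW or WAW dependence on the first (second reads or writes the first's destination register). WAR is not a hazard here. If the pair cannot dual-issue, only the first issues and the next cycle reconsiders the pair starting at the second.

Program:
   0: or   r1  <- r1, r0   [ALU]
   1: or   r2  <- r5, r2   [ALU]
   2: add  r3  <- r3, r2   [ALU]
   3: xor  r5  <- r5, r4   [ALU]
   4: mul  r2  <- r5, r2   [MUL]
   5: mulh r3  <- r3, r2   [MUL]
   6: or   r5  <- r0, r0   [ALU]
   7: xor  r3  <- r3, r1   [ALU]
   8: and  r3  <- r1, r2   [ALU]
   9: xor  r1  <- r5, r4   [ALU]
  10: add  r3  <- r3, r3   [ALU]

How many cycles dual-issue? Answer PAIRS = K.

t=0 i0+i1:or.ALU or.ALU ; pair
t=1 i2+i3:add.ALU xor.ALU ; pair
t=2 i4:mul.MUL ; no-port MUL/MUL
t=3 i5+i6:mulh.MUL or.ALU ; pair
t=4 i7:xor.ALU ; WAW r3
t=5 i8+i9:and.ALU xor.ALU ; pair
t=6 i10:add.ALU ; tail

PAIRS = 4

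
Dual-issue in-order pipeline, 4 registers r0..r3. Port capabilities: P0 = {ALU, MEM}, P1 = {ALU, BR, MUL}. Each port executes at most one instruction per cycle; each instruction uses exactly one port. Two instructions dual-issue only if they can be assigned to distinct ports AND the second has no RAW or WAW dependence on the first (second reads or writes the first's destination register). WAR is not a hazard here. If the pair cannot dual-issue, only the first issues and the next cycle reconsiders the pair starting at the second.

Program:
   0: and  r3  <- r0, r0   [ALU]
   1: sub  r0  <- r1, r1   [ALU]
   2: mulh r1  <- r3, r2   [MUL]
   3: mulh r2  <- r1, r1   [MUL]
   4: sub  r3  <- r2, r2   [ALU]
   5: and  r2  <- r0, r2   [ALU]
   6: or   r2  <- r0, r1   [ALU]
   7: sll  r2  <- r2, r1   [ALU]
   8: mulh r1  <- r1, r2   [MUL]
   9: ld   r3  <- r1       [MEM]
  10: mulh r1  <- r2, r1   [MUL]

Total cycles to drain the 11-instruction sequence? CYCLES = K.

0. and.ALU sub.ALU @i0+i1  | dual
1. mulh.MUL @i2  | no-port MUL/MUL
2. mulh.MUL @i3  | RAW r2
3. sub.ALU and.ALU @i4+i5  | dual
4. or.ALU @i6  | RAW+WAW r2
5. sll.ALU @i7  | RAW r2
6. mulh.MUL @i8  | RAW r1
7. ld.MEM mulh.MUL @i9+i10  | dual

CYCLES = 8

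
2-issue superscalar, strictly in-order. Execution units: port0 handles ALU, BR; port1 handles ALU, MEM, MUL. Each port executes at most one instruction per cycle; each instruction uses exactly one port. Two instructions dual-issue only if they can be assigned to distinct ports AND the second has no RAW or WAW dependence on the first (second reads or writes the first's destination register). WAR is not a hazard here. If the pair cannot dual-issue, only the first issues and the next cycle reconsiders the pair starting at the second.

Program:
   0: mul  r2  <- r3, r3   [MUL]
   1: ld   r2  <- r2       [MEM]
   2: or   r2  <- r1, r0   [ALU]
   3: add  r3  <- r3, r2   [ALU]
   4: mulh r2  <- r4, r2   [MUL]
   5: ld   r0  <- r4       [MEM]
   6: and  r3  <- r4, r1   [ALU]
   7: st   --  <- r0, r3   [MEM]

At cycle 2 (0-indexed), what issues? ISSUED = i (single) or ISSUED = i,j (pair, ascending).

ISSUED = 2

c0: i0 mul  no-port MUL/MEM
c1: i1 ld  WAW r2
c2: i2 or  RAW r2
c3: i3/i4 add+mulh  dual
c4: i5/i6 ld+and  dual
c5: i7 st  tail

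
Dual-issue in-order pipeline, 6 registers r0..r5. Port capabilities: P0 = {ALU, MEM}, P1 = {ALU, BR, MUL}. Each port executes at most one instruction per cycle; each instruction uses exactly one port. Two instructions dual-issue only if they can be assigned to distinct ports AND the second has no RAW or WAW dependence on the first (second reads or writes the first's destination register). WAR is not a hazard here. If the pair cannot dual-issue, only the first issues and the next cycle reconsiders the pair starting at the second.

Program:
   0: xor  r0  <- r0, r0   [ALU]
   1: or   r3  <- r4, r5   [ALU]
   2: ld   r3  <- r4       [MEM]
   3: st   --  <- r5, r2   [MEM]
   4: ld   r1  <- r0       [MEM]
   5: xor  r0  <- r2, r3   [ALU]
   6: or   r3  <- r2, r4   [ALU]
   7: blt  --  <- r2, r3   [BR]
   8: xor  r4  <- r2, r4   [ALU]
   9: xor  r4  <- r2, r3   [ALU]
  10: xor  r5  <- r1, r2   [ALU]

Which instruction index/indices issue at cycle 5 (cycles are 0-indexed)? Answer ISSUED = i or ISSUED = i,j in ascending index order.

ISSUED = 7,8

  cy0 -> i0+i1 (xor.ALU;or.ALU) pair
  cy1 -> i2 (ld.MEM) no-port MEM/MEM
  cy2 -> i3 (st.MEM) no-port MEM/MEM
  cy3 -> i4+i5 (ld.MEM;xor.ALU) pair
  cy4 -> i6 (or.ALU) RAW r3
  cy5 -> i7+i8 (blt.BR;xor.ALU) pair
  cy6 -> i9+i10 (xor.ALU;xor.ALU) pair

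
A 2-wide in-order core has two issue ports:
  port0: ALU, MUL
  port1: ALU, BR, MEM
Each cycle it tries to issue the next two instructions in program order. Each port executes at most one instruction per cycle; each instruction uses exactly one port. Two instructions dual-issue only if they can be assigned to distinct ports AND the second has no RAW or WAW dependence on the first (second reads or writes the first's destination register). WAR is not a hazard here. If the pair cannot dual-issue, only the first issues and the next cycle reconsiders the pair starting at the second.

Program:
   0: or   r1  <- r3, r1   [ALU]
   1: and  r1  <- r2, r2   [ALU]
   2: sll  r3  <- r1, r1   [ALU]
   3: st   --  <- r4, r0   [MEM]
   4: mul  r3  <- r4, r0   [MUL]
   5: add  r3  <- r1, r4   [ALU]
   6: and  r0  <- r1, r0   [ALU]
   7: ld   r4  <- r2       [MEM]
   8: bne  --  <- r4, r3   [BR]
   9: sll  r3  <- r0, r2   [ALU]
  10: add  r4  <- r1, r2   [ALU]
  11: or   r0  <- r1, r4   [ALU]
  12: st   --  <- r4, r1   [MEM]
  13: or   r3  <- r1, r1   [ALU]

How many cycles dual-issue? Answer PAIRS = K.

[0] i0  or.ALU  -- WAW r1
[1] i1  and.ALU  -- RAW r1
[2] i2/i3  sll.ALU+st.MEM  -- pair
[3] i4  mul.MUL  -- WAW r3
[4] i5/i6  add.ALU+and.ALU  -- pair
[5] i7  ld.MEM  -- no-port MEM/BR
[6] i8/i9  bne.BR+sll.ALU  -- pair
[7] i10  add.ALU  -- RAW r4
[8] i11/i12  or.ALU+st.MEM  -- pair
[9] i13  or.ALU  -- tail

PAIRS = 4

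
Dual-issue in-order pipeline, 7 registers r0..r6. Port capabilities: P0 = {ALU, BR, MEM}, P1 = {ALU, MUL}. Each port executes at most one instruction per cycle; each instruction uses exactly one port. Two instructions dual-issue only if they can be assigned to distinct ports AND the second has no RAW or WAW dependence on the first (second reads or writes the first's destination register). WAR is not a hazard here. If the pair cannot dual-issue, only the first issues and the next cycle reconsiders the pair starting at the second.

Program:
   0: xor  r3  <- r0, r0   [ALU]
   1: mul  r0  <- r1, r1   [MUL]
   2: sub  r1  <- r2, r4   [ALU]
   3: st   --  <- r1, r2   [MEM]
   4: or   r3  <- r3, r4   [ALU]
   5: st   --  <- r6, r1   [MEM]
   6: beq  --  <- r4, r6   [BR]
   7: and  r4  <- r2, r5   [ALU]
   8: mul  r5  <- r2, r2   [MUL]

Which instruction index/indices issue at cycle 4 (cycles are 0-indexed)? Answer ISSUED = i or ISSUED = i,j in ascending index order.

ISSUED = 6,7

c0: i0/i1 xor+mul  dual
c1: i2 sub  RAW r1
c2: i3/i4 st+or  dual
c3: i5 st  no-port MEM/BR
c4: i6/i7 beq+and  dual
c5: i8 mul  tail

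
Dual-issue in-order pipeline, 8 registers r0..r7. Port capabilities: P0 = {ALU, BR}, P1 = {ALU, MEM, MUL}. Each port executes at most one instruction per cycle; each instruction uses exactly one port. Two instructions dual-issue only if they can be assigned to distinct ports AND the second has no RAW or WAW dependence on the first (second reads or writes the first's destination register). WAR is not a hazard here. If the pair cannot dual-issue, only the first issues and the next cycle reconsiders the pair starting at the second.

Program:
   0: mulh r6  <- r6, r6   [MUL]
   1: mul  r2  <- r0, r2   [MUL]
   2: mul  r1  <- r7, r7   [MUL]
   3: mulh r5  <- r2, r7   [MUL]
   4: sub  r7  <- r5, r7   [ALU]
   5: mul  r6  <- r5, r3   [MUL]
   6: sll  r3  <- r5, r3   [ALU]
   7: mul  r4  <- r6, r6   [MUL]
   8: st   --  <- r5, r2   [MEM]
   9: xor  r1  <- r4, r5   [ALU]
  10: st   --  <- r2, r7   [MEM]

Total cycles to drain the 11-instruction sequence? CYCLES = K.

CYCLES = 8

c0: i0 mulh  no-port MUL/MUL
c1: i1 mul  no-port MUL/MUL
c2: i2 mul  no-port MUL/MUL
c3: i3 mulh  RAW r5
c4: i4,i5 sub/mul  dual
c5: i6,i7 sll/mul  dual
c6: i8,i9 st/xor  dual
c7: i10 st  tail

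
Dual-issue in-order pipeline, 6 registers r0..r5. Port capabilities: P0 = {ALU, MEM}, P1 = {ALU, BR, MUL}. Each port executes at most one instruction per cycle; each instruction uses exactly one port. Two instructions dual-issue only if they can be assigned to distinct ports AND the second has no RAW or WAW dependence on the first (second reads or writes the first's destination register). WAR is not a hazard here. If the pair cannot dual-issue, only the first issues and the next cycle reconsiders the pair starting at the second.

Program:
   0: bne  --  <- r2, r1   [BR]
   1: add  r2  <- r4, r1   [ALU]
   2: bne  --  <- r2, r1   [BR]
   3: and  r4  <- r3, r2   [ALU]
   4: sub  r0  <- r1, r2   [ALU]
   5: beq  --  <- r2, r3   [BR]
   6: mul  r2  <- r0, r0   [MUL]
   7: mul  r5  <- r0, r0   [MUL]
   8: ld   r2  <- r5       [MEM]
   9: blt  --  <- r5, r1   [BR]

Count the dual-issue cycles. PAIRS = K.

t=0 i0+i1:bne/add ; pair
t=1 i2+i3:bne/and ; pair
t=2 i4+i5:sub/beq ; pair
t=3 i6:mul ; no-port MUL/MUL
t=4 i7:mul ; RAW r5
t=5 i8+i9:ld/blt ; pair

PAIRS = 4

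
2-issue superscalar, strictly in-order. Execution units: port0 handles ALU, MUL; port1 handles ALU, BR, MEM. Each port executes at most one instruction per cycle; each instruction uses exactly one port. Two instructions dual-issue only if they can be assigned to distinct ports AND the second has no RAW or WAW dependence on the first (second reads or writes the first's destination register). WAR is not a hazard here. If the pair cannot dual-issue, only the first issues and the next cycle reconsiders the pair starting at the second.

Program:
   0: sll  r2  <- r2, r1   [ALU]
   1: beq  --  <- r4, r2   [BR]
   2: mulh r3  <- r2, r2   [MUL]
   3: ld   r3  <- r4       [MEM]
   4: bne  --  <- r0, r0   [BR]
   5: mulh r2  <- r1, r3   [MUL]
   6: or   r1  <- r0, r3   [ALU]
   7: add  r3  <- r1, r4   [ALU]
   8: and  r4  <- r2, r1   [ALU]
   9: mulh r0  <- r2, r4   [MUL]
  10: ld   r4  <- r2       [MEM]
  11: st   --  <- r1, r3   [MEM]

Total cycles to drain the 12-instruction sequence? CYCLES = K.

CYCLES = 8

  cy0 -> i0 (sll) RAW r2
  cy1 -> i1/i2 (beq;mulh) pair
  cy2 -> i3 (ld) no-port MEM/BR
  cy3 -> i4/i5 (bne;mulh) pair
  cy4 -> i6 (or) RAW r1
  cy5 -> i7/i8 (add;and) pair
  cy6 -> i9/i10 (mulh;ld) pair
  cy7 -> i11 (st) tail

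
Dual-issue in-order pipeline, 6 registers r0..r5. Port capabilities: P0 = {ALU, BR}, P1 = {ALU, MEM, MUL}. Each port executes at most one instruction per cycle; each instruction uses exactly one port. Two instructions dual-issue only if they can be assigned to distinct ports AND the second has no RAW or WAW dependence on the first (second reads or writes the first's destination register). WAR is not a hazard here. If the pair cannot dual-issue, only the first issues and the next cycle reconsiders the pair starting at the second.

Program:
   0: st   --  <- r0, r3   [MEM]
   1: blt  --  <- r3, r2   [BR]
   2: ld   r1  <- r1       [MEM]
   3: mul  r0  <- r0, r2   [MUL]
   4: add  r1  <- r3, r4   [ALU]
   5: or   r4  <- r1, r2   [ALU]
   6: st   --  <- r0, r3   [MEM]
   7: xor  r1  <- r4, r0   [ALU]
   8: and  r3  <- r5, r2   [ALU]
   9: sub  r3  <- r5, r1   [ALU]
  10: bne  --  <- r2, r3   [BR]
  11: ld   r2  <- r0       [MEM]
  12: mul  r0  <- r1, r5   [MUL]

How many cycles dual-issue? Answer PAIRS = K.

PAIRS = 5

[0] i0/i1  st.MEM+blt.BR  -- pair
[1] i2  ld.MEM  -- no-port MEM/MUL
[2] i3/i4  mul.MUL+add.ALU  -- pair
[3] i5/i6  or.ALU+st.MEM  -- pair
[4] i7/i8  xor.ALU+and.ALU  -- pair
[5] i9  sub.ALU  -- RAW r3
[6] i10/i11  bne.BR+ld.MEM  -- pair
[7] i12  mul.MUL  -- tail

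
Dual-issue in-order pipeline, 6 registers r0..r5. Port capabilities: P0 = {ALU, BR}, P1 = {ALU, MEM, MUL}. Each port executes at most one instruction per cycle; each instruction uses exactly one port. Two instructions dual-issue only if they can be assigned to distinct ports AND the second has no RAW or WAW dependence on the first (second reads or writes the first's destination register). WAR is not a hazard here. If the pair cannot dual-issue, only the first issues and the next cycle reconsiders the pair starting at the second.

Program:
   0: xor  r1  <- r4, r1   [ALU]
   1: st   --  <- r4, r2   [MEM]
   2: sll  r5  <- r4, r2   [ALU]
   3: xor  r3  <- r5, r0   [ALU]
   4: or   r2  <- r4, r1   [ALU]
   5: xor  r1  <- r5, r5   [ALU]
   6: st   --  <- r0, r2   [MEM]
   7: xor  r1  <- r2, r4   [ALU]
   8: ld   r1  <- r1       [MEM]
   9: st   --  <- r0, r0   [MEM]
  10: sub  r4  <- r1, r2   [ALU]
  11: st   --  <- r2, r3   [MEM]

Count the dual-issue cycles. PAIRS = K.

[0] i0/i1  xor st  -- 2-wide
[1] i2  sll  -- RAW r5
[2] i3/i4  xor or  -- 2-wide
[3] i5/i6  xor st  -- 2-wide
[4] i7  xor  -- RAW+WAW r1
[5] i8  ld  -- no-port MEM/MEM
[6] i9/i10  st sub  -- 2-wide
[7] i11  st  -- tail

PAIRS = 4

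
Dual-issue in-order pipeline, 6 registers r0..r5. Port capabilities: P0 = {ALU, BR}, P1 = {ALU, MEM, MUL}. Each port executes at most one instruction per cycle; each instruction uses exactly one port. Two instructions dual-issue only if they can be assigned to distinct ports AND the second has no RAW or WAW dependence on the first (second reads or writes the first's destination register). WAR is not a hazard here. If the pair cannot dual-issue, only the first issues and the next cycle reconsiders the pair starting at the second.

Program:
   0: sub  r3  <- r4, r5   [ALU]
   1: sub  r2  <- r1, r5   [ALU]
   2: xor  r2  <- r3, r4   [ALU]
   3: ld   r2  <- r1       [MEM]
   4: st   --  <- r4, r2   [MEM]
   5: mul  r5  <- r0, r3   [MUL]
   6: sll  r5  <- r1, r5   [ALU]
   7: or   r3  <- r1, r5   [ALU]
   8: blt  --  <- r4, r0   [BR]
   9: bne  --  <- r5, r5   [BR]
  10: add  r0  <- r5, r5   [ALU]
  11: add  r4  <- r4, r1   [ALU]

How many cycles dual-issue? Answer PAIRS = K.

PAIRS = 3

  cy0 -> i0/i1 (sub.ALU sub.ALU) dual
  cy1 -> i2 (xor.ALU) WAW r2
  cy2 -> i3 (ld.MEM) no-port MEM/MEM
  cy3 -> i4 (st.MEM) no-port MEM/MUL
  cy4 -> i5 (mul.MUL) RAW+WAW r5
  cy5 -> i6 (sll.ALU) RAW r5
  cy6 -> i7/i8 (or.ALU blt.BR) dual
  cy7 -> i9/i10 (bne.BR add.ALU) dual
  cy8 -> i11 (add.ALU) tail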